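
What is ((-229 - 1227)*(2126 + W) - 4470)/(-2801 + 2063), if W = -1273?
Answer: 623219/369 ≈ 1688.9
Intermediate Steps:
((-229 - 1227)*(2126 + W) - 4470)/(-2801 + 2063) = ((-229 - 1227)*(2126 - 1273) - 4470)/(-2801 + 2063) = (-1456*853 - 4470)/(-738) = (-1241968 - 4470)*(-1/738) = -1246438*(-1/738) = 623219/369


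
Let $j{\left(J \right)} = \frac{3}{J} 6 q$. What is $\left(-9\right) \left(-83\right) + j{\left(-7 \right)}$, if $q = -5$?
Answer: $\frac{5319}{7} \approx 759.86$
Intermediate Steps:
$j{\left(J \right)} = - \frac{90}{J}$ ($j{\left(J \right)} = \frac{3}{J} 6 \left(-5\right) = \frac{18}{J} \left(-5\right) = - \frac{90}{J}$)
$\left(-9\right) \left(-83\right) + j{\left(-7 \right)} = \left(-9\right) \left(-83\right) - \frac{90}{-7} = 747 - - \frac{90}{7} = 747 + \frac{90}{7} = \frac{5319}{7}$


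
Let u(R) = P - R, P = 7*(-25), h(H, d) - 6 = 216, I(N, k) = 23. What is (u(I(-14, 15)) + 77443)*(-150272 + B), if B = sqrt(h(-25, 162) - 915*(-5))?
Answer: -11607760640 + 231735*sqrt(533) ≈ -1.1602e+10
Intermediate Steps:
h(H, d) = 222 (h(H, d) = 6 + 216 = 222)
P = -175
u(R) = -175 - R
B = 3*sqrt(533) (B = sqrt(222 - 915*(-5)) = sqrt(222 + 4575) = sqrt(4797) = 3*sqrt(533) ≈ 69.260)
(u(I(-14, 15)) + 77443)*(-150272 + B) = ((-175 - 1*23) + 77443)*(-150272 + 3*sqrt(533)) = ((-175 - 23) + 77443)*(-150272 + 3*sqrt(533)) = (-198 + 77443)*(-150272 + 3*sqrt(533)) = 77245*(-150272 + 3*sqrt(533)) = -11607760640 + 231735*sqrt(533)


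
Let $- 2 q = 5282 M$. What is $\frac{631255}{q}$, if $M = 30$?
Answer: $- \frac{126251}{15846} \approx -7.9674$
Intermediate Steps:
$q = -79230$ ($q = - \frac{5282 \cdot 30}{2} = \left(- \frac{1}{2}\right) 158460 = -79230$)
$\frac{631255}{q} = \frac{631255}{-79230} = 631255 \left(- \frac{1}{79230}\right) = - \frac{126251}{15846}$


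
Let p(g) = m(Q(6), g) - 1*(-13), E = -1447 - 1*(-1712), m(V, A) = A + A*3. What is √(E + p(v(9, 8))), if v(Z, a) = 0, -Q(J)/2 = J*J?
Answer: √278 ≈ 16.673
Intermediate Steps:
Q(J) = -2*J² (Q(J) = -2*J*J = -2*J²)
m(V, A) = 4*A (m(V, A) = A + 3*A = 4*A)
E = 265 (E = -1447 + 1712 = 265)
p(g) = 13 + 4*g (p(g) = 4*g - 1*(-13) = 4*g + 13 = 13 + 4*g)
√(E + p(v(9, 8))) = √(265 + (13 + 4*0)) = √(265 + (13 + 0)) = √(265 + 13) = √278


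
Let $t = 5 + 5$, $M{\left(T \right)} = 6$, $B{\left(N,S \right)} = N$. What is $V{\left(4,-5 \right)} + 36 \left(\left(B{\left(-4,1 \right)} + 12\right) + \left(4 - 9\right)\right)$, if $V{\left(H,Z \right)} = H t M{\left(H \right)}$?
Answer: $348$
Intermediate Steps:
$t = 10$
$V{\left(H,Z \right)} = 60 H$ ($V{\left(H,Z \right)} = H 10 \cdot 6 = 10 H 6 = 60 H$)
$V{\left(4,-5 \right)} + 36 \left(\left(B{\left(-4,1 \right)} + 12\right) + \left(4 - 9\right)\right) = 60 \cdot 4 + 36 \left(\left(-4 + 12\right) + \left(4 - 9\right)\right) = 240 + 36 \left(8 + \left(4 - 9\right)\right) = 240 + 36 \left(8 - 5\right) = 240 + 36 \cdot 3 = 240 + 108 = 348$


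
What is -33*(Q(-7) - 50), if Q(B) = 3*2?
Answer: 1452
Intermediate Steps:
Q(B) = 6
-33*(Q(-7) - 50) = -33*(6 - 50) = -33*(-44) = 1452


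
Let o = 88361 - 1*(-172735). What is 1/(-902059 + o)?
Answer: -1/640963 ≈ -1.5602e-6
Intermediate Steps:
o = 261096 (o = 88361 + 172735 = 261096)
1/(-902059 + o) = 1/(-902059 + 261096) = 1/(-640963) = -1/640963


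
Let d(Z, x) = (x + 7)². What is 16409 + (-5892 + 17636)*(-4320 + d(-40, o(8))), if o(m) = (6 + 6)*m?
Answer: 73874425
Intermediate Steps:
o(m) = 12*m
d(Z, x) = (7 + x)²
16409 + (-5892 + 17636)*(-4320 + d(-40, o(8))) = 16409 + (-5892 + 17636)*(-4320 + (7 + 12*8)²) = 16409 + 11744*(-4320 + (7 + 96)²) = 16409 + 11744*(-4320 + 103²) = 16409 + 11744*(-4320 + 10609) = 16409 + 11744*6289 = 16409 + 73858016 = 73874425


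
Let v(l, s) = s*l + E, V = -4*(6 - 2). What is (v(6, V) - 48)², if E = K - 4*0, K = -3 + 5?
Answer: 20164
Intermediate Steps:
K = 2
V = -16 (V = -4*4 = -16)
E = 2 (E = 2 - 4*0 = 2 + 0 = 2)
v(l, s) = 2 + l*s (v(l, s) = s*l + 2 = l*s + 2 = 2 + l*s)
(v(6, V) - 48)² = ((2 + 6*(-16)) - 48)² = ((2 - 96) - 48)² = (-94 - 48)² = (-142)² = 20164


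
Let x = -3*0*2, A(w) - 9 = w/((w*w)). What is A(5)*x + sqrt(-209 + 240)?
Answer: sqrt(31) ≈ 5.5678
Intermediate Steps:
A(w) = 9 + 1/w (A(w) = 9 + w/((w*w)) = 9 + w/(w**2) = 9 + w/w**2 = 9 + 1/w)
x = 0 (x = 0*2 = 0)
A(5)*x + sqrt(-209 + 240) = (9 + 1/5)*0 + sqrt(-209 + 240) = (9 + 1/5)*0 + sqrt(31) = (46/5)*0 + sqrt(31) = 0 + sqrt(31) = sqrt(31)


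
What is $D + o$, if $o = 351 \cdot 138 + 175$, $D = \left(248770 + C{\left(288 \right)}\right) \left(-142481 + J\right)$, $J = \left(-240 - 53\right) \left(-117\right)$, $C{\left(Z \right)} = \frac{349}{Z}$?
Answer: $- \frac{969011874157}{36} \approx -2.6917 \cdot 10^{10}$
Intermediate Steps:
$J = 34281$ ($J = \left(-293\right) \left(-117\right) = 34281$)
$D = - \frac{969013624225}{36}$ ($D = \left(248770 + \frac{349}{288}\right) \left(-142481 + 34281\right) = \left(248770 + 349 \cdot \frac{1}{288}\right) \left(-108200\right) = \left(248770 + \frac{349}{288}\right) \left(-108200\right) = \frac{71646109}{288} \left(-108200\right) = - \frac{969013624225}{36} \approx -2.6917 \cdot 10^{10}$)
$o = 48613$ ($o = 48438 + 175 = 48613$)
$D + o = - \frac{969013624225}{36} + 48613 = - \frac{969011874157}{36}$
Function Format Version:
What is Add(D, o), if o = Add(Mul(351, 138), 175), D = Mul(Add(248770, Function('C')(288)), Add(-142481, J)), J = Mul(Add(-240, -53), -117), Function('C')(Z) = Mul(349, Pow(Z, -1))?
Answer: Rational(-969011874157, 36) ≈ -2.6917e+10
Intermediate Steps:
J = 34281 (J = Mul(-293, -117) = 34281)
D = Rational(-969013624225, 36) (D = Mul(Add(248770, Mul(349, Pow(288, -1))), Add(-142481, 34281)) = Mul(Add(248770, Mul(349, Rational(1, 288))), -108200) = Mul(Add(248770, Rational(349, 288)), -108200) = Mul(Rational(71646109, 288), -108200) = Rational(-969013624225, 36) ≈ -2.6917e+10)
o = 48613 (o = Add(48438, 175) = 48613)
Add(D, o) = Add(Rational(-969013624225, 36), 48613) = Rational(-969011874157, 36)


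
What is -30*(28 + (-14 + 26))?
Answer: -1200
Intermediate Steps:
-30*(28 + (-14 + 26)) = -30*(28 + 12) = -30*40 = -1200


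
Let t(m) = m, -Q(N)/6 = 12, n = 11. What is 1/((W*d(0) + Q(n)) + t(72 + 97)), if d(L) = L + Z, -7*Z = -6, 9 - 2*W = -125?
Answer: 7/1081 ≈ 0.0064755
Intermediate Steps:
W = 67 (W = 9/2 - ½*(-125) = 9/2 + 125/2 = 67)
Q(N) = -72 (Q(N) = -6*12 = -72)
Z = 6/7 (Z = -⅐*(-6) = 6/7 ≈ 0.85714)
d(L) = 6/7 + L (d(L) = L + 6/7 = 6/7 + L)
1/((W*d(0) + Q(n)) + t(72 + 97)) = 1/((67*(6/7 + 0) - 72) + (72 + 97)) = 1/((67*(6/7) - 72) + 169) = 1/((402/7 - 72) + 169) = 1/(-102/7 + 169) = 1/(1081/7) = 7/1081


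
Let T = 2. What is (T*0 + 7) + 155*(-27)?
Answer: -4178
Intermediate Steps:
(T*0 + 7) + 155*(-27) = (2*0 + 7) + 155*(-27) = (0 + 7) - 4185 = 7 - 4185 = -4178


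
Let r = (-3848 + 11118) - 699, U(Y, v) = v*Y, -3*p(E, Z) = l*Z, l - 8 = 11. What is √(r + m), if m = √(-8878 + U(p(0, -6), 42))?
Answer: √(6571 + I*√7282) ≈ 81.063 + 0.5263*I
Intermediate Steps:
l = 19 (l = 8 + 11 = 19)
p(E, Z) = -19*Z/3
U(Y, v) = Y*v
r = 6571 (r = 7270 - 699 = 6571)
m = I*√7282 (m = √(-8878 - 19/3*(-6)*42) = √(-8878 + 38*42) = √(-8878 + 1596) = √(-7282) = I*√7282 ≈ 85.335*I)
√(r + m) = √(6571 + I*√7282)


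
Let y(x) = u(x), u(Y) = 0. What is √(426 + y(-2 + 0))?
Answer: √426 ≈ 20.640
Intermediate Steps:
y(x) = 0
√(426 + y(-2 + 0)) = √(426 + 0) = √426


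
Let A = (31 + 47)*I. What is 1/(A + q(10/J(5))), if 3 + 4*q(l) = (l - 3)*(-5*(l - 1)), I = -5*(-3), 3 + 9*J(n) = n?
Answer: -4/4563 ≈ -0.00087662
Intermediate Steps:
J(n) = -⅓ + n/9
I = 15
A = 1170 (A = (31 + 47)*15 = 78*15 = 1170)
q(l) = -¾ + (-3 + l)*(5 - 5*l)/4 (q(l) = -¾ + ((l - 3)*(-5*(l - 1)))/4 = -¾ + ((-3 + l)*(-5*(-1 + l)))/4 = -¾ + ((-3 + l)*(5 - 5*l))/4 = -¾ + (-3 + l)*(5 - 5*l)/4)
1/(A + q(10/J(5))) = 1/(1170 + (-9/2 + 5*(10/(-⅓ + (⅑)*5)) - 5*100/(-⅓ + (⅑)*5)²/4)) = 1/(1170 + (-9/2 + 5*(10/(-⅓ + 5/9)) - 5*100/(-⅓ + 5/9)²/4)) = 1/(1170 + (-9/2 + 5*(10/(2/9)) - 5*(10/(2/9))²/4)) = 1/(1170 + (-9/2 + 5*(10*(9/2)) - 5*(10*(9/2))²/4)) = 1/(1170 + (-9/2 + 5*45 - 5/4*45²)) = 1/(1170 + (-9/2 + 225 - 5/4*2025)) = 1/(1170 + (-9/2 + 225 - 10125/4)) = 1/(1170 - 9243/4) = 1/(-4563/4) = -4/4563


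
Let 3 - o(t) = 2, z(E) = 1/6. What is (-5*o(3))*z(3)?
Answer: -⅚ ≈ -0.83333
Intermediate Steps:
z(E) = ⅙
o(t) = 1 (o(t) = 3 - 1*2 = 3 - 2 = 1)
(-5*o(3))*z(3) = -5*1*(⅙) = -5*⅙ = -⅚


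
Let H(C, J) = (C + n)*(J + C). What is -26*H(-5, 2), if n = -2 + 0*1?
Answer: -546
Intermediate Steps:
n = -2 (n = -2 + 0 = -2)
H(C, J) = (-2 + C)*(C + J) (H(C, J) = (C - 2)*(J + C) = (-2 + C)*(C + J))
-26*H(-5, 2) = -26*((-5)² - 2*(-5) - 2*2 - 5*2) = -26*(25 + 10 - 4 - 10) = -26*21 = -546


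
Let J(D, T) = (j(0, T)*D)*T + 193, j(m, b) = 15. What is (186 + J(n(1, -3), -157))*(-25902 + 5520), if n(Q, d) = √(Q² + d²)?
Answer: -7724778 + 47999610*√10 ≈ 1.4406e+8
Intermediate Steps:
J(D, T) = 193 + 15*D*T (J(D, T) = (15*D)*T + 193 = 15*D*T + 193 = 193 + 15*D*T)
(186 + J(n(1, -3), -157))*(-25902 + 5520) = (186 + (193 + 15*√(1² + (-3)²)*(-157)))*(-25902 + 5520) = (186 + (193 + 15*√(1 + 9)*(-157)))*(-20382) = (186 + (193 + 15*√10*(-157)))*(-20382) = (186 + (193 - 2355*√10))*(-20382) = (379 - 2355*√10)*(-20382) = -7724778 + 47999610*√10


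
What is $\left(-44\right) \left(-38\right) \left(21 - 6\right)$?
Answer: $25080$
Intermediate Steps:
$\left(-44\right) \left(-38\right) \left(21 - 6\right) = 1672 \cdot 15 = 25080$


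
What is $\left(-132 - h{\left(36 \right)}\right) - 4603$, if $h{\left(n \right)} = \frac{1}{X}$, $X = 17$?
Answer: $- \frac{80496}{17} \approx -4735.1$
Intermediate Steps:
$h{\left(n \right)} = \frac{1}{17}$
$\left(-132 - h{\left(36 \right)}\right) - 4603 = \left(-132 - \frac{1}{17}\right) - 4603 = - \frac{2245}{17} - 4603 = - \frac{80496}{17}$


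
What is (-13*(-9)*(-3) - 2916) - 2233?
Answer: -5500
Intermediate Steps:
(-13*(-9)*(-3) - 2916) - 2233 = (117*(-3) - 2916) - 2233 = (-351 - 2916) - 2233 = -3267 - 2233 = -5500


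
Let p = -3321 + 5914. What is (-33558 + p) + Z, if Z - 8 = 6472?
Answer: -24485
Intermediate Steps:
Z = 6480 (Z = 8 + 6472 = 6480)
p = 2593
(-33558 + p) + Z = (-33558 + 2593) + 6480 = -30965 + 6480 = -24485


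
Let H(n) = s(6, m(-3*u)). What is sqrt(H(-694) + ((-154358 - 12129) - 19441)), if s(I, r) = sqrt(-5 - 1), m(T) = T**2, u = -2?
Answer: sqrt(-185928 + I*sqrt(6)) ≈ 0.003 + 431.19*I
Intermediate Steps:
s(I, r) = I*sqrt(6) (s(I, r) = sqrt(-6) = I*sqrt(6))
H(n) = I*sqrt(6)
sqrt(H(-694) + ((-154358 - 12129) - 19441)) = sqrt(I*sqrt(6) + ((-154358 - 12129) - 19441)) = sqrt(I*sqrt(6) + (-166487 - 19441)) = sqrt(I*sqrt(6) - 185928) = sqrt(-185928 + I*sqrt(6))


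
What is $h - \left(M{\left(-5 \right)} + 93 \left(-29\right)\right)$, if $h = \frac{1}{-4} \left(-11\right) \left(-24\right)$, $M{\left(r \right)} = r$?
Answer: $2636$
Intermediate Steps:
$h = -66$ ($h = \left(- \frac{1}{4}\right) \left(-11\right) \left(-24\right) = \frac{11}{4} \left(-24\right) = -66$)
$h - \left(M{\left(-5 \right)} + 93 \left(-29\right)\right) = -66 - \left(-5 + 93 \left(-29\right)\right) = -66 - \left(-5 - 2697\right) = -66 - -2702 = -66 + 2702 = 2636$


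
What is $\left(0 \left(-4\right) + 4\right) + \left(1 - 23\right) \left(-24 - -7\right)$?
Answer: $378$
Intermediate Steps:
$\left(0 \left(-4\right) + 4\right) + \left(1 - 23\right) \left(-24 - -7\right) = \left(0 + 4\right) + \left(1 - 23\right) \left(-24 + 7\right) = 4 - -374 = 4 + 374 = 378$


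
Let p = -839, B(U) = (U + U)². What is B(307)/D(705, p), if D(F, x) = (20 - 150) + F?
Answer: 376996/575 ≈ 655.65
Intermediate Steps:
B(U) = 4*U² (B(U) = (2*U)² = 4*U²)
D(F, x) = -130 + F
B(307)/D(705, p) = (4*307²)/(-130 + 705) = (4*94249)/575 = 376996*(1/575) = 376996/575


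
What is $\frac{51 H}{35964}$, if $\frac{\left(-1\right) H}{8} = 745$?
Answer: $- \frac{25330}{2997} \approx -8.4518$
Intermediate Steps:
$H = -5960$ ($H = \left(-8\right) 745 = -5960$)
$\frac{51 H}{35964} = \frac{51 \left(-5960\right)}{35964} = \left(-303960\right) \frac{1}{35964} = - \frac{25330}{2997}$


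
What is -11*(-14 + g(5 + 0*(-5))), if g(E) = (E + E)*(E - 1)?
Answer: -286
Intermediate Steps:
g(E) = 2*E*(-1 + E) (g(E) = (2*E)*(-1 + E) = 2*E*(-1 + E))
-11*(-14 + g(5 + 0*(-5))) = -11*(-14 + 2*(5 + 0*(-5))*(-1 + (5 + 0*(-5)))) = -11*(-14 + 2*(5 + 0)*(-1 + (5 + 0))) = -11*(-14 + 2*5*(-1 + 5)) = -11*(-14 + 2*5*4) = -11*(-14 + 40) = -11*26 = -286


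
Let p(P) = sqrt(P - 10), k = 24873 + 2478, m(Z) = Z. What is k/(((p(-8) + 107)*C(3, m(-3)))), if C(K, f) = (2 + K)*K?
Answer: 975519/57335 - 27351*I*sqrt(2)/57335 ≈ 17.014 - 0.67463*I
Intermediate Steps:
C(K, f) = K*(2 + K)
k = 27351
p(P) = sqrt(-10 + P)
k/(((p(-8) + 107)*C(3, m(-3)))) = 27351/(((sqrt(-10 - 8) + 107)*(3*(2 + 3)))) = 27351/(((sqrt(-18) + 107)*(3*5))) = 27351/(((3*I*sqrt(2) + 107)*15)) = 27351/(((107 + 3*I*sqrt(2))*15)) = 27351/(1605 + 45*I*sqrt(2))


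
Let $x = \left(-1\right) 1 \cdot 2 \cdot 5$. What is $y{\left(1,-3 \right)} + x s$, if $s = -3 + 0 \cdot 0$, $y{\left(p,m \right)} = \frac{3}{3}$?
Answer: $31$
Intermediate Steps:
$y{\left(p,m \right)} = 1$ ($y{\left(p,m \right)} = 3 \cdot \frac{1}{3} = 1$)
$s = -3$ ($s = -3 + 0 = -3$)
$x = -10$ ($x = \left(-1\right) 2 \cdot 5 = \left(-2\right) 5 = -10$)
$y{\left(1,-3 \right)} + x s = 1 - -30 = 1 + 30 = 31$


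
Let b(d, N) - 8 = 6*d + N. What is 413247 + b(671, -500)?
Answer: 416781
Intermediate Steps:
b(d, N) = 8 + N + 6*d (b(d, N) = 8 + (6*d + N) = 8 + (N + 6*d) = 8 + N + 6*d)
413247 + b(671, -500) = 413247 + (8 - 500 + 6*671) = 413247 + (8 - 500 + 4026) = 413247 + 3534 = 416781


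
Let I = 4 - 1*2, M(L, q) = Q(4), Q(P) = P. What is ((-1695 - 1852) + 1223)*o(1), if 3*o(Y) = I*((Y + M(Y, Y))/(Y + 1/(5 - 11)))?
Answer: -9296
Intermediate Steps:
M(L, q) = 4
I = 2 (I = 4 - 2 = 2)
o(Y) = 2*(4 + Y)/(3*(-⅙ + Y)) (o(Y) = (2*((Y + 4)/(Y + 1/(5 - 11))))/3 = (2*((4 + Y)/(Y + 1/(-6))))/3 = (2*((4 + Y)/(Y - ⅙)))/3 = (2*((4 + Y)/(-⅙ + Y)))/3 = (2*(4 + Y)/(-⅙ + Y))/3 = 2*(4 + Y)/(3*(-⅙ + Y)))
((-1695 - 1852) + 1223)*o(1) = ((-1695 - 1852) + 1223)*(4*(4 + 1)/(-1 + 6*1)) = (-3547 + 1223)*(4*5/(-1 + 6)) = -9296*5/5 = -2324*4 = -9296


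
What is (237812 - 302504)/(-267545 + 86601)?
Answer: 16173/45236 ≈ 0.35752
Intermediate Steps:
(237812 - 302504)/(-267545 + 86601) = -64692/(-180944) = -64692*(-1/180944) = 16173/45236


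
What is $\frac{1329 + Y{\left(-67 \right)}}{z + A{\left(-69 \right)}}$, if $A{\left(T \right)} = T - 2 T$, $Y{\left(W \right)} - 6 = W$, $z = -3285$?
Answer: $- \frac{317}{804} \approx -0.39428$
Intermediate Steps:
$Y{\left(W \right)} = 6 + W$
$A{\left(T \right)} = - T$
$\frac{1329 + Y{\left(-67 \right)}}{z + A{\left(-69 \right)}} = \frac{1329 + \left(6 - 67\right)}{-3285 - -69} = \frac{1329 - 61}{-3285 + 69} = \frac{1268}{-3216} = 1268 \left(- \frac{1}{3216}\right) = - \frac{317}{804}$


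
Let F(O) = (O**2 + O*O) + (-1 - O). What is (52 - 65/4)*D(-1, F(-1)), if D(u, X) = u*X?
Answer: -143/2 ≈ -71.500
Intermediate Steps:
F(O) = -1 - O + 2*O**2 (F(O) = (O**2 + O**2) + (-1 - O) = 2*O**2 + (-1 - O) = -1 - O + 2*O**2)
D(u, X) = X*u
(52 - 65/4)*D(-1, F(-1)) = (52 - 65/4)*((-1 - 1*(-1) + 2*(-1)**2)*(-1)) = (52 - 65/4)*((-1 + 1 + 2*1)*(-1)) = (52 - 1*65/4)*((-1 + 1 + 2)*(-1)) = (52 - 65/4)*(2*(-1)) = (143/4)*(-2) = -143/2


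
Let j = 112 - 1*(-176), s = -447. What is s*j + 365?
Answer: -128371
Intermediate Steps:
j = 288 (j = 112 + 176 = 288)
s*j + 365 = -447*288 + 365 = -128736 + 365 = -128371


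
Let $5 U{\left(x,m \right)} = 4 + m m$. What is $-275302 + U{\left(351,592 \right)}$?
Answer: $- \frac{1026042}{5} \approx -2.0521 \cdot 10^{5}$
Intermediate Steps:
$U{\left(x,m \right)} = \frac{4}{5} + \frac{m^{2}}{5}$ ($U{\left(x,m \right)} = \frac{4 + m m}{5} = \frac{4 + m^{2}}{5} = \frac{4}{5} + \frac{m^{2}}{5}$)
$-275302 + U{\left(351,592 \right)} = -275302 + \left(\frac{4}{5} + \frac{592^{2}}{5}\right) = -275302 + \left(\frac{4}{5} + \frac{1}{5} \cdot 350464\right) = -275302 + \left(\frac{4}{5} + \frac{350464}{5}\right) = -275302 + \frac{350468}{5} = - \frac{1026042}{5}$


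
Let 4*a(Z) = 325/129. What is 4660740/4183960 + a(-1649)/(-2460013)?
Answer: 147904670771423/132774488290092 ≈ 1.1140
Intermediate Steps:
a(Z) = 325/516 (a(Z) = (325/129)/4 = (325*(1/129))/4 = (¼)*(325/129) = 325/516)
4660740/4183960 + a(-1649)/(-2460013) = 4660740/4183960 + (325/516)/(-2460013) = 4660740*(1/4183960) + (325/516)*(-1/2460013) = 233037/209198 - 325/1269366708 = 147904670771423/132774488290092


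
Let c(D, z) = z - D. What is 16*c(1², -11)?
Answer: -192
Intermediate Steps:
16*c(1², -11) = 16*(-11 - 1*1²) = 16*(-11 - 1*1) = 16*(-11 - 1) = 16*(-12) = -192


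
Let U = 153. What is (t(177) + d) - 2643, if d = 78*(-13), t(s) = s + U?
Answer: -3327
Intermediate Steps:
t(s) = 153 + s (t(s) = s + 153 = 153 + s)
d = -1014
(t(177) + d) - 2643 = ((153 + 177) - 1014) - 2643 = (330 - 1014) - 2643 = -684 - 2643 = -3327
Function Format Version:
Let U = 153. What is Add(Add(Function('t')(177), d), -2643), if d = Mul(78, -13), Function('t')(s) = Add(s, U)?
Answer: -3327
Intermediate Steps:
Function('t')(s) = Add(153, s) (Function('t')(s) = Add(s, 153) = Add(153, s))
d = -1014
Add(Add(Function('t')(177), d), -2643) = Add(Add(Add(153, 177), -1014), -2643) = Add(Add(330, -1014), -2643) = Add(-684, -2643) = -3327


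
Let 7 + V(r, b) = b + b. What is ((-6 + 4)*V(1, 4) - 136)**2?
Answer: 19044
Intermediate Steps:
V(r, b) = -7 + 2*b (V(r, b) = -7 + (b + b) = -7 + 2*b)
((-6 + 4)*V(1, 4) - 136)**2 = ((-6 + 4)*(-7 + 2*4) - 136)**2 = (-2*(-7 + 8) - 136)**2 = (-2*1 - 136)**2 = (-2 - 136)**2 = (-138)**2 = 19044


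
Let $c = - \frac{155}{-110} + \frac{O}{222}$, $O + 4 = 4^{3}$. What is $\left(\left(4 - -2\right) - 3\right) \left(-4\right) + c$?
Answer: $- \frac{8401}{814} \approx -10.321$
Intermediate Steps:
$O = 60$ ($O = -4 + 4^{3} = -4 + 64 = 60$)
$c = \frac{1367}{814}$ ($c = - \frac{155}{-110} + \frac{60}{222} = \left(-155\right) \left(- \frac{1}{110}\right) + 60 \cdot \frac{1}{222} = \frac{31}{22} + \frac{10}{37} = \frac{1367}{814} \approx 1.6794$)
$\left(\left(4 - -2\right) - 3\right) \left(-4\right) + c = \left(\left(4 - -2\right) - 3\right) \left(-4\right) + \frac{1367}{814} = \left(\left(4 + 2\right) - 3\right) \left(-4\right) + \frac{1367}{814} = \left(6 - 3\right) \left(-4\right) + \frac{1367}{814} = 3 \left(-4\right) + \frac{1367}{814} = -12 + \frac{1367}{814} = - \frac{8401}{814}$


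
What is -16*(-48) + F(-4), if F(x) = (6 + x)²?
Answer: 772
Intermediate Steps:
-16*(-48) + F(-4) = -16*(-48) + (6 - 4)² = 768 + 2² = 768 + 4 = 772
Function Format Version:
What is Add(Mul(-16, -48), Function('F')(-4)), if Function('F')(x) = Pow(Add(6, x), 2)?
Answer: 772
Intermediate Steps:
Add(Mul(-16, -48), Function('F')(-4)) = Add(Mul(-16, -48), Pow(Add(6, -4), 2)) = Add(768, Pow(2, 2)) = Add(768, 4) = 772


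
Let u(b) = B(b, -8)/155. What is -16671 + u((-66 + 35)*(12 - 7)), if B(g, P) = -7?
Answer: -2584012/155 ≈ -16671.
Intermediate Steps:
u(b) = -7/155
-16671 + u((-66 + 35)*(12 - 7)) = -16671 - 7/155 = -2584012/155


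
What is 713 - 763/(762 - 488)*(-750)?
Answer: 383806/137 ≈ 2801.5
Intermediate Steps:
713 - 763/(762 - 488)*(-750) = 713 - 763/274*(-750) = 713 + 286125/137 = 383806/137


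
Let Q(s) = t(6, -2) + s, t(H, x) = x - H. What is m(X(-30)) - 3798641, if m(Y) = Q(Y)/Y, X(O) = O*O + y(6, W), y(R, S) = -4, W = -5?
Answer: -425447681/112 ≈ -3.7986e+6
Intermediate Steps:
X(O) = -4 + O² (X(O) = O*O - 4 = O² - 4 = -4 + O²)
Q(s) = -8 + s (Q(s) = (-2 - 1*6) + s = (-2 - 6) + s = -8 + s)
m(Y) = (-8 + Y)/Y
m(X(-30)) - 3798641 = (-8 + (-4 + (-30)²))/(-4 + (-30)²) - 3798641 = (-8 + (-4 + 900))/(-4 + 900) - 3798641 = (-8 + 896)/896 - 3798641 = (1/896)*888 - 3798641 = 111/112 - 3798641 = -425447681/112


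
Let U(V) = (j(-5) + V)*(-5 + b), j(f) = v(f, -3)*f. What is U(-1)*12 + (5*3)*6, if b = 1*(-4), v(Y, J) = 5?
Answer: 2898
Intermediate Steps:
b = -4
j(f) = 5*f
U(V) = 225 - 9*V (U(V) = (5*(-5) + V)*(-5 - 4) = (-25 + V)*(-9) = 225 - 9*V)
U(-1)*12 + (5*3)*6 = (225 - 9*(-1))*12 + (5*3)*6 = (225 + 9)*12 + 15*6 = 234*12 + 90 = 2808 + 90 = 2898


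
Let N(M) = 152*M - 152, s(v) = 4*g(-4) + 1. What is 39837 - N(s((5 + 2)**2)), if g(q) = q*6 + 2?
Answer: 53213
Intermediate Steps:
g(q) = 2 + 6*q (g(q) = 6*q + 2 = 2 + 6*q)
s(v) = -87 (s(v) = 4*(2 + 6*(-4)) + 1 = 4*(2 - 24) + 1 = 4*(-22) + 1 = -88 + 1 = -87)
N(M) = -152 + 152*M
39837 - N(s((5 + 2)**2)) = 39837 - (-152 + 152*(-87)) = 39837 - (-152 - 13224) = 39837 - 1*(-13376) = 39837 + 13376 = 53213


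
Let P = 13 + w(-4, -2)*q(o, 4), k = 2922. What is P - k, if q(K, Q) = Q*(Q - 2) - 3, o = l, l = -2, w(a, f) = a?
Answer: -2929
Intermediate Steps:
o = -2
q(K, Q) = -3 + Q*(-2 + Q) (q(K, Q) = Q*(-2 + Q) - 3 = -3 + Q*(-2 + Q))
P = -7 (P = 13 - 4*(-3 + 4**2 - 2*4) = 13 - 4*(-3 + 16 - 8) = 13 - 4*5 = 13 - 20 = -7)
P - k = -7 - 1*2922 = -7 - 2922 = -2929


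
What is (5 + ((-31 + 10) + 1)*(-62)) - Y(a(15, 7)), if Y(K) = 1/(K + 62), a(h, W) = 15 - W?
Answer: 87149/70 ≈ 1245.0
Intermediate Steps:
Y(K) = 1/(62 + K)
(5 + ((-31 + 10) + 1)*(-62)) - Y(a(15, 7)) = (5 + ((-31 + 10) + 1)*(-62)) - 1/(62 + (15 - 1*7)) = (5 + (-21 + 1)*(-62)) - 1/(62 + (15 - 7)) = (5 - 20*(-62)) - 1/(62 + 8) = (5 + 1240) - 1/70 = 1245 - 1*1/70 = 1245 - 1/70 = 87149/70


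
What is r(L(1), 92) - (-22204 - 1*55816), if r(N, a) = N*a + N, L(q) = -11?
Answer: 76997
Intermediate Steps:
r(N, a) = N + N*a
r(L(1), 92) - (-22204 - 1*55816) = -11*(1 + 92) - (-22204 - 1*55816) = -11*93 - (-22204 - 55816) = -1023 - 1*(-78020) = -1023 + 78020 = 76997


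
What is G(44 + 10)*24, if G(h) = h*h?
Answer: 69984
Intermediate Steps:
G(h) = h²
G(44 + 10)*24 = (44 + 10)²*24 = 54²*24 = 2916*24 = 69984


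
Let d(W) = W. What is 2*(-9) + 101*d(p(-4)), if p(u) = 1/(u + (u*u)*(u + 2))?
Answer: -749/36 ≈ -20.806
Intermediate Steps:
p(u) = 1/(u + u**2*(2 + u))
2*(-9) + 101*d(p(-4)) = 2*(-9) + 101*(1/((-4)*(1 + (-4)**2 + 2*(-4)))) = -18 + 101*(-1/(4*(1 + 16 - 8))) = -18 + 101*(-1/4/9) = -18 + 101*(-1/4*1/9) = -18 + 101*(-1/36) = -18 - 101/36 = -749/36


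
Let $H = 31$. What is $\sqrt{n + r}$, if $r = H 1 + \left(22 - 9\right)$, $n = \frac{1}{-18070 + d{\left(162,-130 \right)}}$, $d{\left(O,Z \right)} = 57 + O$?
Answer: $\frac{\sqrt{14020942993}}{17851} \approx 6.6332$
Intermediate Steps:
$n = - \frac{1}{17851}$ ($n = \frac{1}{-18070 + \left(57 + 162\right)} = \frac{1}{-18070 + 219} = \frac{1}{-17851} = - \frac{1}{17851} \approx -5.6019 \cdot 10^{-5}$)
$r = 44$ ($r = 31 \cdot 1 + \left(22 - 9\right) = 31 + 13 = 44$)
$\sqrt{n + r} = \sqrt{- \frac{1}{17851} + 44} = \sqrt{\frac{785443}{17851}} = \frac{\sqrt{14020942993}}{17851}$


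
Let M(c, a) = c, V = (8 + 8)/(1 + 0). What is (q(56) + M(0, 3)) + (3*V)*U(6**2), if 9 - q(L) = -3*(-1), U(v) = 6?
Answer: 294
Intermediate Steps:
V = 16 (V = 16/1 = 16*1 = 16)
q(L) = 6 (q(L) = 9 - (-3)*(-1) = 9 - 1*3 = 9 - 3 = 6)
(q(56) + M(0, 3)) + (3*V)*U(6**2) = (6 + 0) + (3*16)*6 = 6 + 48*6 = 6 + 288 = 294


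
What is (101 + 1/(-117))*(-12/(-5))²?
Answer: 189056/325 ≈ 581.71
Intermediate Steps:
(101 + 1/(-117))*(-12/(-5))² = (101 - 1/117)*(-12*(-⅕))² = 11816*(12/5)²/117 = (11816/117)*(144/25) = 189056/325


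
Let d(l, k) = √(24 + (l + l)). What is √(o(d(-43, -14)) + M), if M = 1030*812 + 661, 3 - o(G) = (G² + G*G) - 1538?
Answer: √838686 ≈ 915.80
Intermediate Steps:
d(l, k) = √(24 + 2*l)
o(G) = 1541 - 2*G² (o(G) = 3 - ((G² + G*G) - 1538) = 3 - ((G² + G²) - 1538) = 3 - (2*G² - 1538) = 3 - (-1538 + 2*G²) = 3 + (1538 - 2*G²) = 1541 - 2*G²)
M = 837021 (M = 836360 + 661 = 837021)
√(o(d(-43, -14)) + M) = √((1541 - 2*(√(24 + 2*(-43)))²) + 837021) = √((1541 - 2*(√(24 - 86))²) + 837021) = √((1541 - 2*(√(-62))²) + 837021) = √((1541 - 2*(I*√62)²) + 837021) = √((1541 - 2*(-62)) + 837021) = √((1541 + 124) + 837021) = √(1665 + 837021) = √838686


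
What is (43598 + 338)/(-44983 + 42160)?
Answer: -43936/2823 ≈ -15.564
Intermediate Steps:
(43598 + 338)/(-44983 + 42160) = 43936/(-2823) = 43936*(-1/2823) = -43936/2823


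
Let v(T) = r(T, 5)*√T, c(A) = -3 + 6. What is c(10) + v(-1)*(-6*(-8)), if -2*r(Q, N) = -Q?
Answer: 3 - 24*I ≈ 3.0 - 24.0*I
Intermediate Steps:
r(Q, N) = Q/2 (r(Q, N) = -(-1)*Q/2 = Q/2)
c(A) = 3
v(T) = T^(3/2)/2 (v(T) = (T/2)*√T = T^(3/2)/2)
c(10) + v(-1)*(-6*(-8)) = 3 + ((-1)^(3/2)/2)*(-6*(-8)) = 3 + ((-I)/2)*48 = 3 - I/2*48 = 3 - 24*I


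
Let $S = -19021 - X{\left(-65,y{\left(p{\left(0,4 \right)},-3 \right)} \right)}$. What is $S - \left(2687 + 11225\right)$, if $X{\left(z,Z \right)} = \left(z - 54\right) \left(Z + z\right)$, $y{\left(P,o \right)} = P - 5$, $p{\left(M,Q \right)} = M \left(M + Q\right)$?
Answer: $-41263$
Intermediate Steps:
$y{\left(P,o \right)} = -5 + P$ ($y{\left(P,o \right)} = P - 5 = -5 + P$)
$X{\left(z,Z \right)} = \left(-54 + z\right) \left(Z + z\right)$
$S = -27351$ ($S = -19021 - \left(\left(-65\right)^{2} - 54 \left(-5 + 0 \left(0 + 4\right)\right) - -3510 + \left(-5 + 0 \left(0 + 4\right)\right) \left(-65\right)\right) = -19021 - \left(4225 - 54 \left(-5 + 0 \cdot 4\right) + 3510 + \left(-5 + 0 \cdot 4\right) \left(-65\right)\right) = -19021 - \left(4225 - 54 \left(-5 + 0\right) + 3510 + \left(-5 + 0\right) \left(-65\right)\right) = -19021 - \left(4225 - -270 + 3510 - -325\right) = -19021 - \left(4225 + 270 + 3510 + 325\right) = -19021 - 8330 = -27351$)
$S - \left(2687 + 11225\right) = -27351 - \left(2687 + 11225\right) = -27351 - 13912 = -41263$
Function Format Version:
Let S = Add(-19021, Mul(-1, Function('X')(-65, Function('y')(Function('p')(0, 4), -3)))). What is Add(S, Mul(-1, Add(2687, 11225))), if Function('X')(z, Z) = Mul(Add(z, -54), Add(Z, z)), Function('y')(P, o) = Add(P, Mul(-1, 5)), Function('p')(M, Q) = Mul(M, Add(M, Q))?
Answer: -41263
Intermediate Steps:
Function('y')(P, o) = Add(-5, P) (Function('y')(P, o) = Add(P, -5) = Add(-5, P))
Function('X')(z, Z) = Mul(Add(-54, z), Add(Z, z))
S = -27351 (S = Add(-19021, Mul(-1, Add(Pow(-65, 2), Mul(-54, Add(-5, Mul(0, Add(0, 4)))), Mul(-54, -65), Mul(Add(-5, Mul(0, Add(0, 4))), -65)))) = Add(-19021, Mul(-1, Add(4225, Mul(-54, Add(-5, Mul(0, 4))), 3510, Mul(Add(-5, Mul(0, 4)), -65)))) = Add(-19021, Mul(-1, Add(4225, Mul(-54, Add(-5, 0)), 3510, Mul(Add(-5, 0), -65)))) = Add(-19021, Mul(-1, Add(4225, Mul(-54, -5), 3510, Mul(-5, -65)))) = Add(-19021, Mul(-1, Add(4225, 270, 3510, 325))) = Add(-19021, Mul(-1, 8330)) = Add(-19021, -8330) = -27351)
Add(S, Mul(-1, Add(2687, 11225))) = Add(-27351, Mul(-1, Add(2687, 11225))) = Add(-27351, Mul(-1, 13912)) = Add(-27351, -13912) = -41263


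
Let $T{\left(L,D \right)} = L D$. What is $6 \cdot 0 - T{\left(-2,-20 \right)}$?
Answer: $-40$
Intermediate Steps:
$T{\left(L,D \right)} = D L$
$6 \cdot 0 - T{\left(-2,-20 \right)} = 6 \cdot 0 - \left(-20\right) \left(-2\right) = 0 - 40 = -40$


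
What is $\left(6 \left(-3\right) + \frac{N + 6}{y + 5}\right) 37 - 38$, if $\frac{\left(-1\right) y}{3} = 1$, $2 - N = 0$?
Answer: $-556$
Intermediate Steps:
$N = 2$ ($N = 2 - 0 = 2 + 0 = 2$)
$y = -3$ ($y = \left(-3\right) 1 = -3$)
$\left(6 \left(-3\right) + \frac{N + 6}{y + 5}\right) 37 - 38 = \left(6 \left(-3\right) + \frac{2 + 6}{-3 + 5}\right) 37 - 38 = \left(-18 + \frac{8}{2}\right) 37 - 38 = \left(-18 + 8 \cdot \frac{1}{2}\right) 37 - 38 = \left(-18 + 4\right) 37 - 38 = \left(-14\right) 37 - 38 = -518 - 38 = -556$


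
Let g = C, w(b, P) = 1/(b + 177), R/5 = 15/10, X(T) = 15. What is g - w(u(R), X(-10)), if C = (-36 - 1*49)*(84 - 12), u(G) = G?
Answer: -2258282/369 ≈ -6120.0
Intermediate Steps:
R = 15/2 (R = 5*(15/10) = 5*(15*(⅒)) = 5*(3/2) = 15/2 ≈ 7.5000)
C = -6120 (C = (-36 - 49)*72 = -85*72 = -6120)
w(b, P) = 1/(177 + b)
g = -6120
g - w(u(R), X(-10)) = -6120 - 1/(177 + 15/2) = -6120 - 1/369/2 = -6120 - 1*2/369 = -6120 - 2/369 = -2258282/369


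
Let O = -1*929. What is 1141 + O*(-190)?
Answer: 177651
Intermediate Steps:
O = -929
1141 + O*(-190) = 1141 - 929*(-190) = 1141 + 176510 = 177651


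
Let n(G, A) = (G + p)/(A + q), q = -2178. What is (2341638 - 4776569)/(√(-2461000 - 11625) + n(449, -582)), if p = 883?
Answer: 62163788430/130801874821 + 644039249500*I*√98905/130801874821 ≈ 0.47525 + 1548.5*I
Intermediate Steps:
n(G, A) = (883 + G)/(-2178 + A) (n(G, A) = (G + 883)/(A - 2178) = (883 + G)/(-2178 + A))
(2341638 - 4776569)/(√(-2461000 - 11625) + n(449, -582)) = (2341638 - 4776569)/(√(-2461000 - 11625) + (883 + 449)/(-2178 - 582)) = -2434931/(√(-2472625) + 1332/(-2760)) = -2434931/(5*I*√98905 - 1/2760*1332) = -2434931/(5*I*√98905 - 111/230) = -2434931/(-111/230 + 5*I*√98905)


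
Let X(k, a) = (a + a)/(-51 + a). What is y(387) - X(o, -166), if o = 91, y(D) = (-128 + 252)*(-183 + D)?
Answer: 5488900/217 ≈ 25294.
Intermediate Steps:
y(D) = -22692 + 124*D (y(D) = 124*(-183 + D) = -22692 + 124*D)
X(k, a) = 2*a/(-51 + a) (X(k, a) = (2*a)/(-51 + a) = 2*a/(-51 + a))
y(387) - X(o, -166) = (-22692 + 124*387) - 2*(-166)/(-51 - 166) = (-22692 + 47988) - 2*(-166)/(-217) = 25296 - 2*(-166)*(-1)/217 = 25296 - 1*332/217 = 25296 - 332/217 = 5488900/217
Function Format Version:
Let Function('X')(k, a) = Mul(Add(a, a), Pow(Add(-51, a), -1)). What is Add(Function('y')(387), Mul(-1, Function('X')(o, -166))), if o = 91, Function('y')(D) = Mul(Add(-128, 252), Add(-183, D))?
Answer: Rational(5488900, 217) ≈ 25294.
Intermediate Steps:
Function('y')(D) = Add(-22692, Mul(124, D)) (Function('y')(D) = Mul(124, Add(-183, D)) = Add(-22692, Mul(124, D)))
Function('X')(k, a) = Mul(2, a, Pow(Add(-51, a), -1)) (Function('X')(k, a) = Mul(Mul(2, a), Pow(Add(-51, a), -1)) = Mul(2, a, Pow(Add(-51, a), -1)))
Add(Function('y')(387), Mul(-1, Function('X')(o, -166))) = Add(Add(-22692, Mul(124, 387)), Mul(-1, Mul(2, -166, Pow(Add(-51, -166), -1)))) = Add(Add(-22692, 47988), Mul(-1, Mul(2, -166, Pow(-217, -1)))) = Add(25296, Mul(-1, Mul(2, -166, Rational(-1, 217)))) = Add(25296, Mul(-1, Rational(332, 217))) = Add(25296, Rational(-332, 217)) = Rational(5488900, 217)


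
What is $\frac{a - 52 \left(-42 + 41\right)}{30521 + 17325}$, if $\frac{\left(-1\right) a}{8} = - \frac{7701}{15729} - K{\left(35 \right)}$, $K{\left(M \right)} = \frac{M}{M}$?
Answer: $\frac{167558}{125428289} \approx 0.0013359$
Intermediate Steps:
$K{\left(M \right)} = 1$
$a = \frac{62480}{5243}$ ($a = - 8 \left(- \frac{7701}{15729} - 1\right) = - 8 \left(\left(-7701\right) \frac{1}{15729} - 1\right) = - 8 \left(- \frac{2567}{5243} - 1\right) = \left(-8\right) \left(- \frac{7810}{5243}\right) = \frac{62480}{5243} \approx 11.917$)
$\frac{a - 52 \left(-42 + 41\right)}{30521 + 17325} = \frac{\frac{62480}{5243} - 52 \left(-42 + 41\right)}{30521 + 17325} = \frac{\frac{62480}{5243} - -52}{47846} = \left(\frac{62480}{5243} + 52\right) \frac{1}{47846} = \frac{335116}{5243} \cdot \frac{1}{47846} = \frac{167558}{125428289}$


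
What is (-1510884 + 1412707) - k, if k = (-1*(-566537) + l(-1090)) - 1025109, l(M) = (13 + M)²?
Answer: -799534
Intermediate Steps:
k = 701357 (k = (-1*(-566537) + (13 - 1090)²) - 1025109 = (566537 + (-1077)²) - 1025109 = (566537 + 1159929) - 1025109 = 1726466 - 1025109 = 701357)
(-1510884 + 1412707) - k = (-1510884 + 1412707) - 1*701357 = -98177 - 701357 = -799534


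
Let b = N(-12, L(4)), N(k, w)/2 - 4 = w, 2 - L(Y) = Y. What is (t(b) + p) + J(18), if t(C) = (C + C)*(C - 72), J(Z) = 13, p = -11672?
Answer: -12203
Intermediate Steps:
L(Y) = 2 - Y
N(k, w) = 8 + 2*w
b = 4 (b = 8 + 2*(2 - 1*4) = 8 + 2*(2 - 4) = 8 + 2*(-2) = 8 - 4 = 4)
t(C) = 2*C*(-72 + C) (t(C) = (2*C)*(-72 + C) = 2*C*(-72 + C))
(t(b) + p) + J(18) = (2*4*(-72 + 4) - 11672) + 13 = (2*4*(-68) - 11672) + 13 = (-544 - 11672) + 13 = -12216 + 13 = -12203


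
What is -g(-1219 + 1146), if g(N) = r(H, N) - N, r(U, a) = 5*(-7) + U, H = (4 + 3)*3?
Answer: -59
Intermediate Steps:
H = 21 (H = 7*3 = 21)
r(U, a) = -35 + U
g(N) = -14 - N (g(N) = (-35 + 21) - N = -14 - N)
-g(-1219 + 1146) = -(-14 - (-1219 + 1146)) = -(-14 - 1*(-73)) = -(-14 + 73) = -1*59 = -59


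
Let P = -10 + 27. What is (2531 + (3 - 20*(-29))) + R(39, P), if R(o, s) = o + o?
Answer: 3192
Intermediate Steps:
P = 17
R(o, s) = 2*o
(2531 + (3 - 20*(-29))) + R(39, P) = (2531 + (3 - 20*(-29))) + 2*39 = (2531 + (3 + 580)) + 78 = (2531 + 583) + 78 = 3114 + 78 = 3192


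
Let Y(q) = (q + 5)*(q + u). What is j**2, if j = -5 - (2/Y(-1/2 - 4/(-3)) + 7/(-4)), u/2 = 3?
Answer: 358837249/32947600 ≈ 10.891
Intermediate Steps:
u = 6 (u = 2*3 = 6)
Y(q) = (5 + q)*(6 + q) (Y(q) = (q + 5)*(q + 6) = (5 + q)*(6 + q))
j = -18943/5740 (j = -5 - (2/(30 + (-1/2 - 4/(-3))**2 + 11*(-1/2 - 4/(-3))) + 7/(-4)) = -5 - (2/(30 + (-1*1/2 - 4*(-1/3))**2 + 11*(-1*1/2 - 4*(-1/3))) + 7*(-1/4)) = -5 - (2/(30 + (-1/2 + 4/3)**2 + 11*(-1/2 + 4/3)) - 7/4) = -5 - (2/(30 + (5/6)**2 + 11*(5/6)) - 7/4) = -5 - (2/(30 + 25/36 + 55/6) - 7/4) = -5 - (2/(1435/36) - 7/4) = -5 - (2*(36/1435) - 7/4) = -5 - (72/1435 - 7/4) = -5 - 1*(-9757/5740) = -5 + 9757/5740 = -18943/5740 ≈ -3.3002)
j**2 = (-18943/5740)**2 = 358837249/32947600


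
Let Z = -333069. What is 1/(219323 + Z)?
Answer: -1/113746 ≈ -8.7915e-6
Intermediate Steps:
1/(219323 + Z) = 1/(219323 - 333069) = 1/(-113746) = -1/113746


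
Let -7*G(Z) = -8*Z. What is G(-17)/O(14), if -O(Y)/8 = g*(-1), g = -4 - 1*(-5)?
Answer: -17/7 ≈ -2.4286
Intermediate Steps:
g = 1 (g = -4 + 5 = 1)
G(Z) = 8*Z/7 (G(Z) = -(-8)*Z/7 = 8*Z/7)
O(Y) = 8 (O(Y) = -8*(-1) = 8)
G(-17)/O(14) = ((8/7)*(-17))/8 = -136/7*⅛ = -17/7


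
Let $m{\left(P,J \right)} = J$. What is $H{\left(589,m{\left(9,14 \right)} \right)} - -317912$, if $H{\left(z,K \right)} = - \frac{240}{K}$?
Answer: $\frac{2225264}{7} \approx 3.179 \cdot 10^{5}$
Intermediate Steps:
$H{\left(589,m{\left(9,14 \right)} \right)} - -317912 = - \frac{240}{14} - -317912 = \left(-240\right) \frac{1}{14} + 317912 = - \frac{120}{7} + 317912 = \frac{2225264}{7}$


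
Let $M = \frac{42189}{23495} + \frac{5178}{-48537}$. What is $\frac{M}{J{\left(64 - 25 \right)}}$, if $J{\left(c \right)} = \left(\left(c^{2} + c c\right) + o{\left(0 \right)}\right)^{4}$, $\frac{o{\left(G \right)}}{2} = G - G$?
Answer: $\frac{642023461}{32550972129695083456080} \approx 1.9724 \cdot 10^{-14}$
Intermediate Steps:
$M = \frac{642023461}{380125605}$ ($M = 42189 \cdot \frac{1}{23495} + 5178 \left(- \frac{1}{48537}\right) = \frac{42189}{23495} - \frac{1726}{16179} = \frac{642023461}{380125605} \approx 1.689$)
$o{\left(G \right)} = 0$ ($o{\left(G \right)} = 2 \left(G - G\right) = 2 \cdot 0 = 0$)
$J{\left(c \right)} = 16 c^{8}$ ($J{\left(c \right)} = \left(\left(c^{2} + c c\right) + 0\right)^{4} = \left(\left(c^{2} + c^{2}\right) + 0\right)^{4} = \left(2 c^{2} + 0\right)^{4} = \left(2 c^{2}\right)^{4} = 16 c^{8}$)
$\frac{M}{J{\left(64 - 25 \right)}} = \frac{642023461}{380125605 \cdot 16 \left(64 - 25\right)^{8}} = \frac{642023461}{380125605 \cdot 16 \cdot 39^{8}} = \frac{642023461}{380125605 \cdot 16 \cdot 5352009260481} = \frac{642023461}{380125605 \cdot 85632148167696} = \frac{642023461}{380125605} \cdot \frac{1}{85632148167696} = \frac{642023461}{32550972129695083456080}$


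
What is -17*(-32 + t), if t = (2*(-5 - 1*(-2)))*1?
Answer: 646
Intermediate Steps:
t = -6 (t = (2*(-5 + 2))*1 = (2*(-3))*1 = -6*1 = -6)
-17*(-32 + t) = -17*(-32 - 6) = -17*(-38) = 646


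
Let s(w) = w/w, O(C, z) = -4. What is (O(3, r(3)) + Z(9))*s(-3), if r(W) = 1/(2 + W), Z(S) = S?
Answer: 5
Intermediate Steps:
s(w) = 1
(O(3, r(3)) + Z(9))*s(-3) = (-4 + 9)*1 = 5*1 = 5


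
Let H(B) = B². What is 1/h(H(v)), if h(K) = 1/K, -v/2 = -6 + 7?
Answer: 4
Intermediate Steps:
v = -2 (v = -2*(-6 + 7) = -2*1 = -2)
1/h(H(v)) = 1/(1/((-2)²)) = 1/(1/4) = 1/(¼) = 4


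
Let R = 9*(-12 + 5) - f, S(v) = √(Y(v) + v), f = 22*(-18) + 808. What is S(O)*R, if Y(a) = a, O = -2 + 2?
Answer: 0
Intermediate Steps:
O = 0
f = 412 (f = -396 + 808 = 412)
S(v) = √2*√v (S(v) = √(v + v) = √(2*v) = √2*√v)
R = -475 (R = 9*(-12 + 5) - 1*412 = 9*(-7) - 412 = -63 - 412 = -475)
S(O)*R = (√2*√0)*(-475) = (√2*0)*(-475) = 0*(-475) = 0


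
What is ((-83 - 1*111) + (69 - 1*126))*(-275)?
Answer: 69025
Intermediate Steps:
((-83 - 1*111) + (69 - 1*126))*(-275) = ((-83 - 111) + (69 - 126))*(-275) = (-194 - 57)*(-275) = -251*(-275) = 69025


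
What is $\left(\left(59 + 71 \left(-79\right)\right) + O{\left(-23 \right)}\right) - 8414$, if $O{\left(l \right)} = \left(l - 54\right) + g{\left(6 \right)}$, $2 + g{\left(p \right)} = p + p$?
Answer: $-14031$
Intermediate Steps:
$g{\left(p \right)} = -2 + 2 p$ ($g{\left(p \right)} = -2 + \left(p + p\right) = -2 + 2 p$)
$O{\left(l \right)} = -44 + l$ ($O{\left(l \right)} = \left(l - 54\right) + \left(-2 + 2 \cdot 6\right) = \left(-54 + l\right) + \left(-2 + 12\right) = \left(-54 + l\right) + 10 = -44 + l$)
$\left(\left(59 + 71 \left(-79\right)\right) + O{\left(-23 \right)}\right) - 8414 = \left(\left(59 + 71 \left(-79\right)\right) - 67\right) - 8414 = \left(\left(59 - 5609\right) - 67\right) - 8414 = \left(-5550 - 67\right) - 8414 = -5617 - 8414 = -14031$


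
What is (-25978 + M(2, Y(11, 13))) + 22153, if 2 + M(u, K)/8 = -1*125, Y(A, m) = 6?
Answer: -4841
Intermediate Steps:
M(u, K) = -1016 (M(u, K) = -16 + 8*(-1*125) = -16 + 8*(-125) = -16 - 1000 = -1016)
(-25978 + M(2, Y(11, 13))) + 22153 = (-25978 - 1016) + 22153 = -26994 + 22153 = -4841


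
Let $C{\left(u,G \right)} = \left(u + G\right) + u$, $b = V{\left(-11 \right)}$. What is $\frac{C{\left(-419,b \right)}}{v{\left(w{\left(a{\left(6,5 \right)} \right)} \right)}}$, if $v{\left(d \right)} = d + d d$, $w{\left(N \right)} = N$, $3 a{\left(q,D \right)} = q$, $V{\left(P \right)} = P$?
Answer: $- \frac{283}{2} \approx -141.5$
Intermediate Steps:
$a{\left(q,D \right)} = \frac{q}{3}$
$b = -11$
$v{\left(d \right)} = d + d^{2}$
$C{\left(u,G \right)} = G + 2 u$ ($C{\left(u,G \right)} = \left(G + u\right) + u = G + 2 u$)
$\frac{C{\left(-419,b \right)}}{v{\left(w{\left(a{\left(6,5 \right)} \right)} \right)}} = \frac{-11 + 2 \left(-419\right)}{\frac{1}{3} \cdot 6 \left(1 + \frac{1}{3} \cdot 6\right)} = \frac{-11 - 838}{2 \left(1 + 2\right)} = - \frac{849}{2 \cdot 3} = - \frac{849}{6} = \left(-849\right) \frac{1}{6} = - \frac{283}{2}$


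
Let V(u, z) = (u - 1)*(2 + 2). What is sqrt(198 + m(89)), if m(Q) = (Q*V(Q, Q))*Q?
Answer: sqrt(2788390) ≈ 1669.8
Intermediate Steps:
V(u, z) = -4 + 4*u (V(u, z) = (-1 + u)*4 = -4 + 4*u)
m(Q) = Q**2*(-4 + 4*Q) (m(Q) = (Q*(-4 + 4*Q))*Q = Q**2*(-4 + 4*Q))
sqrt(198 + m(89)) = sqrt(198 + 4*89**2*(-1 + 89)) = sqrt(198 + 4*7921*88) = sqrt(198 + 2788192) = sqrt(2788390)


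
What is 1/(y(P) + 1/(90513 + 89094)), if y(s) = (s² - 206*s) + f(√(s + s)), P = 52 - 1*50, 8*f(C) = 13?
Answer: -1436856/583902349 ≈ -0.0024608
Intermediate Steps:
f(C) = 13/8 (f(C) = (⅛)*13 = 13/8)
P = 2 (P = 52 - 50 = 2)
y(s) = 13/8 + s² - 206*s (y(s) = (s² - 206*s) + 13/8 = 13/8 + s² - 206*s)
1/(y(P) + 1/(90513 + 89094)) = 1/((13/8 + 2² - 206*2) + 1/(90513 + 89094)) = 1/((13/8 + 4 - 412) + 1/179607) = 1/(-3251/8 + 1/179607) = 1/(-583902349/1436856) = -1436856/583902349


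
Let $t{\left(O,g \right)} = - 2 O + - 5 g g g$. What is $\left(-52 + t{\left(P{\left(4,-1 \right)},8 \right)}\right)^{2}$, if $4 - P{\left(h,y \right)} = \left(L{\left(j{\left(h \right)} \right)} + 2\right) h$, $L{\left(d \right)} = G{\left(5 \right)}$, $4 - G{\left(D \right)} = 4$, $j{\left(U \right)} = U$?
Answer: $6780816$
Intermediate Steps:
$G{\left(D \right)} = 0$ ($G{\left(D \right)} = 4 - 4 = 0$)
$L{\left(d \right)} = 0$
$P{\left(h,y \right)} = 4 - 2 h$ ($P{\left(h,y \right)} = 4 - \left(0 + 2\right) h = 4 - 2 h$)
$t{\left(O,g \right)} = - 5 g^{3} - 2 O$ ($t{\left(O,g \right)} = - 2 O + - 5 g^{2} g = - 2 O - 5 g^{3} = - 5 g^{3} - 2 O$)
$\left(-52 + t{\left(P{\left(4,-1 \right)},8 \right)}\right)^{2} = \left(-52 - \left(2560 + 2 \left(4 - 8\right)\right)\right)^{2} = \left(-52 - 2552\right)^{2} = \left(-2604\right)^{2} = 6780816$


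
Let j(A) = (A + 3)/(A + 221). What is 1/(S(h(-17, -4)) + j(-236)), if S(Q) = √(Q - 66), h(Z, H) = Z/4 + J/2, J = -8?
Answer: 13980/283981 - 1350*I*√33/283981 ≈ 0.049229 - 0.027309*I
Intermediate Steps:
h(Z, H) = -4 + Z/4 (h(Z, H) = Z/4 - 8/2 = Z*(¼) - 8*½ = Z/4 - 4 = -4 + Z/4)
S(Q) = √(-66 + Q)
j(A) = (3 + A)/(221 + A)
1/(S(h(-17, -4)) + j(-236)) = 1/(√(-66 + (-4 + (¼)*(-17))) + (3 - 236)/(221 - 236)) = 1/(√(-66 + (-4 - 17/4)) - 233/(-15)) = 1/(√(-66 - 33/4) - 1/15*(-233)) = 1/(√(-297/4) + 233/15) = 1/(3*I*√33/2 + 233/15) = 1/(233/15 + 3*I*√33/2)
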